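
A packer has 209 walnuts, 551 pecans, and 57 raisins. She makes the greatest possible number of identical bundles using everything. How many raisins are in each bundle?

Number of bundles = gcd(209, 551, 57).
209 = 11 × 19
551 = 19 × 29
57 = 3 × 19
gcd(209, 551, 57) = 19.
raisins per bundle = 57 / 19 = 3.

3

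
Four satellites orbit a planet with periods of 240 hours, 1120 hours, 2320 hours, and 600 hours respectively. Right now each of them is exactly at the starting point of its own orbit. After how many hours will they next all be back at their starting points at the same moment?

We need the least common multiple of the intervals.
240 = 2^4 × 3 × 5
1120 = 2^5 × 5 × 7
2320 = 2^4 × 5 × 29
600 = 2^3 × 3 × 5^2
LCM(240, 1120, 2320, 600) = 2^5 × 3 × 5^2 × 7 × 29 = 487200.

487200 hours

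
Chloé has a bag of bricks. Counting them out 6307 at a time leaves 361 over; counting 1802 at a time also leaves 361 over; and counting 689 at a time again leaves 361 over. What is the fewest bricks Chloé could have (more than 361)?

164343

N − 361 must be a common multiple of 6307, 1802, and 689.
6307 = 7 × 17 × 53
1802 = 2 × 17 × 53
689 = 13 × 53
LCM(6307, 1802, 689) = 2 × 7 × 13 × 17 × 53 = 163982.
Smallest N > 361 is LCM + 361 = 163982 + 361 = 164343.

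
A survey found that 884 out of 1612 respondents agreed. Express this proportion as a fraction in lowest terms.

884 = 2^2 × 13 × 17
1612 = 2^2 × 13 × 31
gcd(884, 1612) = 2^2 × 13 = 52.
Divide numerator and denominator by 52: 884/1612 = 17/31.

17/31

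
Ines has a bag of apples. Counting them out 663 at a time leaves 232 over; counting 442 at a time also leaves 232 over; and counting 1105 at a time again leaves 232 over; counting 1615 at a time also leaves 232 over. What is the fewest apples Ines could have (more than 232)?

126202

N − 232 must be a common multiple of 663, 442, 1105, and 1615.
663 = 3 × 13 × 17
442 = 2 × 13 × 17
1105 = 5 × 13 × 17
1615 = 5 × 17 × 19
LCM(663, 442, 1105, 1615) = 2 × 3 × 5 × 13 × 17 × 19 = 125970.
Smallest N > 232 is LCM + 232 = 125970 + 232 = 126202.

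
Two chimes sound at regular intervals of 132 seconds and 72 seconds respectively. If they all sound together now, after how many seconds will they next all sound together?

792 seconds

They coincide at every common multiple of the periods; the first is the LCM.
132 = 2^2 × 3 × 11
72 = 2^3 × 3^2
LCM(132, 72) = 2^3 × 3^2 × 11 = 792.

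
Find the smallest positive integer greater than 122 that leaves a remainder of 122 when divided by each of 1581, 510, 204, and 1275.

158222

N − 122 must be a common multiple of 1581, 510, 204, and 1275.
1581 = 3 × 17 × 31
510 = 2 × 3 × 5 × 17
204 = 2^2 × 3 × 17
1275 = 3 × 5^2 × 17
LCM(1581, 510, 204, 1275) = 2^2 × 3 × 5^2 × 17 × 31 = 158100.
Smallest N > 122 is LCM + 122 = 158100 + 122 = 158222.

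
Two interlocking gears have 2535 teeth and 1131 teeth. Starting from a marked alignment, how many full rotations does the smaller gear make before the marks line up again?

They are all back at their starting positions together after one LCM of the periods.
2535 = 3 × 5 × 13^2
1131 = 3 × 13 × 29
LCM(2535, 1131) = 3 × 5 × 13^2 × 29 = 73515.
Rotations for period 1131: 73515 / 1131 = 65.

65 rotations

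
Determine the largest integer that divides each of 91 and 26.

91 = 7 × 13
26 = 2 × 13
gcd(91, 26) = 13.

13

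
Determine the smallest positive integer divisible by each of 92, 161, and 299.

8372

92 = 2^2 × 23
161 = 7 × 23
299 = 13 × 23
LCM(92, 161, 299) = 2^2 × 7 × 13 × 23 = 8372.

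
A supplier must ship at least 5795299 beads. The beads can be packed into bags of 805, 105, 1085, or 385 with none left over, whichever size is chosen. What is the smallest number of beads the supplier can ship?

6588120

The number of beads must be a common multiple of 805, 105, 1085, and 385, so a multiple of their LCM.
805 = 5 × 7 × 23
105 = 3 × 5 × 7
1085 = 5 × 7 × 31
385 = 5 × 7 × 11
LCM(805, 105, 1085, 385) = 3 × 5 × 7 × 11 × 23 × 31 = 823515.
Smallest multiple of 823515 that is ≥ 5795299: ⌈5795299/823515⌉ × 823515 = 8 × 823515 = 6588120.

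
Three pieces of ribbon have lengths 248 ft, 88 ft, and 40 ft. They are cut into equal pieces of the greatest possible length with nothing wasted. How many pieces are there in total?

Piece length = gcd(248, 88, 40).
248 = 2^3 × 31
88 = 2^3 × 11
40 = 2^3 × 5
gcd(248, 88, 40) = 2^3 = 8.
Total pieces = 248/8 + 88/8 + 40/8 = 31 + 11 + 5 = 47.

47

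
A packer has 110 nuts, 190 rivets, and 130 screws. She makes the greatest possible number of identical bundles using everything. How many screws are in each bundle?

13

Number of bundles = gcd(110, 190, 130).
110 = 2 × 5 × 11
190 = 2 × 5 × 19
130 = 2 × 5 × 13
gcd(110, 190, 130) = 2 × 5 = 10.
screws per bundle = 130 / 10 = 13.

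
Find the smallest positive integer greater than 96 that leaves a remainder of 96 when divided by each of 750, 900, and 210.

N − 96 must be a common multiple of 750, 900, and 210.
750 = 2 × 3 × 5^3
900 = 2^2 × 3^2 × 5^2
210 = 2 × 3 × 5 × 7
LCM(750, 900, 210) = 2^2 × 3^2 × 5^3 × 7 = 31500.
Smallest N > 96 is LCM + 96 = 31500 + 96 = 31596.

31596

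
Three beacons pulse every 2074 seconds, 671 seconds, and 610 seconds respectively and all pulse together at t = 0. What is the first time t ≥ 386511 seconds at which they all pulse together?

456280 seconds

Joint pulses occur at multiples of LCM(2074, 671, 610).
2074 = 2 × 17 × 61
671 = 11 × 61
610 = 2 × 5 × 61
LCM(2074, 671, 610) = 2 × 5 × 11 × 17 × 61 = 114070.
Smallest multiple of 114070 that is ≥ 386511: ⌈386511/114070⌉ × 114070 = 4 × 114070 = 456280.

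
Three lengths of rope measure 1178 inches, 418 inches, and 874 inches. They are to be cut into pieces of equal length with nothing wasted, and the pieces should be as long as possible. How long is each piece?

The greatest length dividing all of 1178, 418, and 874 is their gcd.
1178 = 2 × 19 × 31
418 = 2 × 11 × 19
874 = 2 × 19 × 23
gcd(1178, 418, 874) = 2 × 19 = 38.

38 inches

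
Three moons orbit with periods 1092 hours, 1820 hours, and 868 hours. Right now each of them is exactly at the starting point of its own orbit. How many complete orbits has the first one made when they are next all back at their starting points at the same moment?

155 orbits

The first common completion time is the LCM of the periods.
1092 = 2^2 × 3 × 7 × 13
1820 = 2^2 × 5 × 7 × 13
868 = 2^2 × 7 × 31
LCM(1092, 1820, 868) = 2^2 × 3 × 5 × 7 × 13 × 31 = 169260.
Orbits for period 1092: 169260 / 1092 = 155.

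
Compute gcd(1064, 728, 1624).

56

1064 = 2^3 × 7 × 19
728 = 2^3 × 7 × 13
1624 = 2^3 × 7 × 29
gcd(1064, 728, 1624) = 2^3 × 7 = 56.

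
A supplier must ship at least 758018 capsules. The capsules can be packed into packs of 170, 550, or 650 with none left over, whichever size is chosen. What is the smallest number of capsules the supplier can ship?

The number of capsules must be a common multiple of 170, 550, and 650, so a multiple of their LCM.
170 = 2 × 5 × 17
550 = 2 × 5^2 × 11
650 = 2 × 5^2 × 13
LCM(170, 550, 650) = 2 × 5^2 × 11 × 13 × 17 = 121550.
Smallest multiple of 121550 that is ≥ 758018: ⌈758018/121550⌉ × 121550 = 7 × 121550 = 850850.

850850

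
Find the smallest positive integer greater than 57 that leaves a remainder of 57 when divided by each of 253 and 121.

N − 57 must be a common multiple of 253 and 121.
253 = 11 × 23
121 = 11^2
LCM(253, 121) = 11^2 × 23 = 2783.
Smallest N > 57 is LCM + 57 = 2783 + 57 = 2840.

2840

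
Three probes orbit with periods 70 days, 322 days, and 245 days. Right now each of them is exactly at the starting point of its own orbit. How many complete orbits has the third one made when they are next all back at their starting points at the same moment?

All finish a whole number of cycles simultaneously at t = LCM of the periods.
70 = 2 × 5 × 7
322 = 2 × 7 × 23
245 = 5 × 7^2
LCM(70, 322, 245) = 2 × 5 × 7^2 × 23 = 11270.
Orbits for period 245: 11270 / 245 = 46.

46 orbits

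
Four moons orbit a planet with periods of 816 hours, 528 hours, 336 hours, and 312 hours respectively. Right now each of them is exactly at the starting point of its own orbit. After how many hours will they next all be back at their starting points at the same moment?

816816 hours

They coincide at every common multiple of the periods; the first is the LCM.
816 = 2^4 × 3 × 17
528 = 2^4 × 3 × 11
336 = 2^4 × 3 × 7
312 = 2^3 × 3 × 13
LCM(816, 528, 336, 312) = 2^4 × 3 × 7 × 11 × 13 × 17 = 816816.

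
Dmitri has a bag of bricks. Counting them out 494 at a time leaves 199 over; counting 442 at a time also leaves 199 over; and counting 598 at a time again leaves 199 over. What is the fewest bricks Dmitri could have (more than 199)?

N − 199 must be a common multiple of 494, 442, and 598.
494 = 2 × 13 × 19
442 = 2 × 13 × 17
598 = 2 × 13 × 23
LCM(494, 442, 598) = 2 × 13 × 17 × 19 × 23 = 193154.
Smallest N > 199 is LCM + 199 = 193154 + 199 = 193353.

193353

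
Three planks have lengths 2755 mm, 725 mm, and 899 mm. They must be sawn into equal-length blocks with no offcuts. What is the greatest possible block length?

29 mm

This is the greatest common divisor of 2755, 725, and 899.
2755 = 5 × 19 × 29
725 = 5^2 × 29
899 = 29 × 31
gcd(2755, 725, 899) = 29.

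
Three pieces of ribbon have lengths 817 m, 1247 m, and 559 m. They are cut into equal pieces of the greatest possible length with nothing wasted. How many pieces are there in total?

61

Piece length = gcd(817, 1247, 559).
817 = 19 × 43
1247 = 29 × 43
559 = 13 × 43
gcd(817, 1247, 559) = 43.
Total pieces = 817/43 + 1247/43 + 559/43 = 19 + 29 + 13 = 61.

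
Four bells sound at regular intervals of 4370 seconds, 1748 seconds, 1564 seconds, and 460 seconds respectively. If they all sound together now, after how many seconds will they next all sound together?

148580 seconds

The first simultaneous occurrence is after LCM of the individual periods.
4370 = 2 × 5 × 19 × 23
1748 = 2^2 × 19 × 23
1564 = 2^2 × 17 × 23
460 = 2^2 × 5 × 23
LCM(4370, 1748, 1564, 460) = 2^2 × 5 × 17 × 19 × 23 = 148580.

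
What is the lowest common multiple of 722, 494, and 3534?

722 = 2 × 19^2
494 = 2 × 13 × 19
3534 = 2 × 3 × 19 × 31
LCM(722, 494, 3534) = 2 × 3 × 13 × 19^2 × 31 = 872898.

872898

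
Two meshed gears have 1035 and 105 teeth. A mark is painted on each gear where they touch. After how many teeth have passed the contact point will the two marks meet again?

7245 teeth

The first simultaneous occurrence is after LCM of the individual periods.
1035 = 3^2 × 5 × 23
105 = 3 × 5 × 7
LCM(1035, 105) = 3^2 × 5 × 7 × 23 = 7245.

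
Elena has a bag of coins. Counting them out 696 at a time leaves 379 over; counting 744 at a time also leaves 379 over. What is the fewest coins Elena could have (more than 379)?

21955

N − 379 must be a common multiple of 696 and 744.
696 = 2^3 × 3 × 29
744 = 2^3 × 3 × 31
LCM(696, 744) = 2^3 × 3 × 29 × 31 = 21576.
Smallest N > 379 is LCM + 379 = 21576 + 379 = 21955.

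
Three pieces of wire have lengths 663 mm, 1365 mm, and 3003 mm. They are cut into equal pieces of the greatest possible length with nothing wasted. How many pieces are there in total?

129

Piece length = gcd(663, 1365, 3003).
663 = 3 × 13 × 17
1365 = 3 × 5 × 7 × 13
3003 = 3 × 7 × 11 × 13
gcd(663, 1365, 3003) = 3 × 13 = 39.
Total pieces = 663/39 + 1365/39 + 3003/39 = 17 + 35 + 77 = 129.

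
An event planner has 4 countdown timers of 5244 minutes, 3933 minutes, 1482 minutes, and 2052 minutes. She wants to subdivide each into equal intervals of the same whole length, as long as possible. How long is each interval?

The interval must divide each timer length; the longest such is the gcd.
5244 = 2^2 × 3 × 19 × 23
3933 = 3^2 × 19 × 23
1482 = 2 × 3 × 13 × 19
2052 = 2^2 × 3^3 × 19
gcd(5244, 3933, 1482, 2052) = 3 × 19 = 57.

57 minutes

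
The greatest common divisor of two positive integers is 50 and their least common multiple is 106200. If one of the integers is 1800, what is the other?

2950

For two integers, gcd × lcm = product, so the other is (50 × 106200) / 1800 = 5310000 / 1800 = 2950.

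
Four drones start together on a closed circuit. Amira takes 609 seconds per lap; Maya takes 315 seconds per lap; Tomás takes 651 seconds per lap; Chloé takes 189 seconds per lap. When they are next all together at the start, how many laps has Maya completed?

All finish a whole number of cycles simultaneously at t = LCM of the periods.
609 = 3 × 7 × 29
315 = 3^2 × 5 × 7
651 = 3 × 7 × 31
189 = 3^3 × 7
LCM(609, 315, 651, 189) = 3^3 × 5 × 7 × 29 × 31 = 849555.
Laps for period 315: 849555 / 315 = 2697.

2697 laps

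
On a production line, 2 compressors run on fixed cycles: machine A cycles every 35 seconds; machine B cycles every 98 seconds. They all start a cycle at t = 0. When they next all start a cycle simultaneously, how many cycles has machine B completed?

All finish a whole number of cycles simultaneously at t = LCM of the periods.
35 = 5 × 7
98 = 2 × 7^2
LCM(35, 98) = 2 × 5 × 7^2 = 490.
Cycles for period 98: 490 / 98 = 5.

5 cycles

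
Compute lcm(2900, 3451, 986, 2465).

2900 = 2^2 × 5^2 × 29
3451 = 7 × 17 × 29
986 = 2 × 17 × 29
2465 = 5 × 17 × 29
LCM(2900, 3451, 986, 2465) = 2^2 × 5^2 × 7 × 17 × 29 = 345100.

345100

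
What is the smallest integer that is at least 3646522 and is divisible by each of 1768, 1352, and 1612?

The integer must be a common multiple of 1768, 1352, and 1612, so a multiple of their LCM.
1768 = 2^3 × 13 × 17
1352 = 2^3 × 13^2
1612 = 2^2 × 13 × 31
LCM(1768, 1352, 1612) = 2^3 × 13^2 × 17 × 31 = 712504.
Smallest multiple of 712504 that is ≥ 3646522: ⌈3646522/712504⌉ × 712504 = 6 × 712504 = 4275024.

4275024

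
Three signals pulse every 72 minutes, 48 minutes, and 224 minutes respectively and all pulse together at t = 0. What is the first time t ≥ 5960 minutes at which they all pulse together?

6048 minutes

Joint pulses occur at multiples of LCM(72, 48, 224).
72 = 2^3 × 3^2
48 = 2^4 × 3
224 = 2^5 × 7
LCM(72, 48, 224) = 2^5 × 3^2 × 7 = 2016.
Smallest multiple of 2016 that is ≥ 5960: ⌈5960/2016⌉ × 2016 = 3 × 2016 = 6048.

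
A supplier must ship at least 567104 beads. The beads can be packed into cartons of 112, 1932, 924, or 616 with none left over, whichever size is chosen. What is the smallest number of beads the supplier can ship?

The number of beads must be a common multiple of 112, 1932, 924, and 616, so a multiple of their LCM.
112 = 2^4 × 7
1932 = 2^2 × 3 × 7 × 23
924 = 2^2 × 3 × 7 × 11
616 = 2^3 × 7 × 11
LCM(112, 1932, 924, 616) = 2^4 × 3 × 7 × 11 × 23 = 85008.
Smallest multiple of 85008 that is ≥ 567104: ⌈567104/85008⌉ × 85008 = 7 × 85008 = 595056.

595056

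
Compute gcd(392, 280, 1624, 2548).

28

392 = 2^3 × 7^2
280 = 2^3 × 5 × 7
1624 = 2^3 × 7 × 29
2548 = 2^2 × 7^2 × 13
gcd(392, 280, 1624, 2548) = 2^2 × 7 = 28.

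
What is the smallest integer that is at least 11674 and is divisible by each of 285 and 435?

16530

The integer must be a common multiple of 285 and 435, so a multiple of their LCM.
285 = 3 × 5 × 19
435 = 3 × 5 × 29
LCM(285, 435) = 3 × 5 × 19 × 29 = 8265.
Smallest multiple of 8265 that is ≥ 11674: ⌈11674/8265⌉ × 8265 = 2 × 8265 = 16530.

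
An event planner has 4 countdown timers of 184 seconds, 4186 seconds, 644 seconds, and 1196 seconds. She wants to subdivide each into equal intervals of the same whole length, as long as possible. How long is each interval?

The interval must divide each timer length; the longest such is the gcd.
184 = 2^3 × 23
4186 = 2 × 7 × 13 × 23
644 = 2^2 × 7 × 23
1196 = 2^2 × 13 × 23
gcd(184, 4186, 644, 1196) = 2 × 23 = 46.

46 seconds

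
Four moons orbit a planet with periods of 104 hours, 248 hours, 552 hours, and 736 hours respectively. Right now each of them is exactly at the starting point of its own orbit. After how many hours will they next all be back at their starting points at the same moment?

889824 hours

They coincide at every common multiple of the periods; the first is the LCM.
104 = 2^3 × 13
248 = 2^3 × 31
552 = 2^3 × 3 × 23
736 = 2^5 × 23
LCM(104, 248, 552, 736) = 2^5 × 3 × 13 × 23 × 31 = 889824.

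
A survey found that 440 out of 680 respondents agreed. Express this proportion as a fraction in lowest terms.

440 = 2^3 × 5 × 11
680 = 2^3 × 5 × 17
gcd(440, 680) = 2^3 × 5 = 40.
Divide numerator and denominator by 40: 440/680 = 11/17.

11/17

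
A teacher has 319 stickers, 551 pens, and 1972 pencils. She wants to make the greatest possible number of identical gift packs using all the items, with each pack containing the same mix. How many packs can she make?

The pack count must divide each quantity, so the greatest is gcd(319, 551, 1972).
319 = 11 × 29
551 = 19 × 29
1972 = 2^2 × 17 × 29
gcd(319, 551, 1972) = 29.

29 packs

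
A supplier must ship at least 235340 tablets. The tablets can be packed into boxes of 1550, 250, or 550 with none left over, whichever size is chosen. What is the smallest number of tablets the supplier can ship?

255750

The number of tablets must be a common multiple of 1550, 250, and 550, so a multiple of their LCM.
1550 = 2 × 5^2 × 31
250 = 2 × 5^3
550 = 2 × 5^2 × 11
LCM(1550, 250, 550) = 2 × 5^3 × 11 × 31 = 85250.
Smallest multiple of 85250 that is ≥ 235340: ⌈235340/85250⌉ × 85250 = 3 × 85250 = 255750.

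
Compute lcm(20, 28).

140

20 = 2^2 × 5
28 = 2^2 × 7
LCM(20, 28) = 2^2 × 5 × 7 = 140.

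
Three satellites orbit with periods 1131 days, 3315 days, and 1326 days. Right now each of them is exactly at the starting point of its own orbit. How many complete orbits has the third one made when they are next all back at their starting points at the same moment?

They are all back at their starting positions together after one LCM of the periods.
1131 = 3 × 13 × 29
3315 = 3 × 5 × 13 × 17
1326 = 2 × 3 × 13 × 17
LCM(1131, 3315, 1326) = 2 × 3 × 5 × 13 × 17 × 29 = 192270.
Orbits for period 1326: 192270 / 1326 = 145.

145 orbits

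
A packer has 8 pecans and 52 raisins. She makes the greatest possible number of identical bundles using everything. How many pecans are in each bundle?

2

Number of bundles = gcd(8, 52).
8 = 2^3
52 = 2^2 × 13
gcd(8, 52) = 2^2 = 4.
pecans per bundle = 8 / 4 = 2.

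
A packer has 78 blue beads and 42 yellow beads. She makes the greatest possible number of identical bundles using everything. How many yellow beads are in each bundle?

7

Number of bundles = gcd(78, 42).
78 = 2 × 3 × 13
42 = 2 × 3 × 7
gcd(78, 42) = 2 × 3 = 6.
yellow beads per bundle = 42 / 6 = 7.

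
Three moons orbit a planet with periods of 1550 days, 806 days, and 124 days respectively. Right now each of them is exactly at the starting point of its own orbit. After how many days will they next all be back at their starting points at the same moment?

40300 days

We need the least common multiple of the intervals.
1550 = 2 × 5^2 × 31
806 = 2 × 13 × 31
124 = 2^2 × 31
LCM(1550, 806, 124) = 2^2 × 5^2 × 13 × 31 = 40300.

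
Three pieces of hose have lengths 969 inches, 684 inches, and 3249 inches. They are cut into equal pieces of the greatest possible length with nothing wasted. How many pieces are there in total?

86

Piece length = gcd(969, 684, 3249).
969 = 3 × 17 × 19
684 = 2^2 × 3^2 × 19
3249 = 3^2 × 19^2
gcd(969, 684, 3249) = 3 × 19 = 57.
Total pieces = 969/57 + 684/57 + 3249/57 = 17 + 12 + 57 = 86.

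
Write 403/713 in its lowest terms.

13/23

403 = 13 × 31
713 = 23 × 31
gcd(403, 713) = 31.
Divide numerator and denominator by 31: 403/713 = 13/23.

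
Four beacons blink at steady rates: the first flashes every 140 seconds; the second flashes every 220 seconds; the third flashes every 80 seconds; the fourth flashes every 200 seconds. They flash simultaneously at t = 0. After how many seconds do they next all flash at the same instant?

We need the least common multiple of the intervals.
140 = 2^2 × 5 × 7
220 = 2^2 × 5 × 11
80 = 2^4 × 5
200 = 2^3 × 5^2
LCM(140, 220, 80, 200) = 2^4 × 5^2 × 7 × 11 = 30800.

30800 seconds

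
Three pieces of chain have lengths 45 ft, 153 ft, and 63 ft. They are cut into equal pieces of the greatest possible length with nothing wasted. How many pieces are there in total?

29

Piece length = gcd(45, 153, 63).
45 = 3^2 × 5
153 = 3^2 × 17
63 = 3^2 × 7
gcd(45, 153, 63) = 3^2 = 9.
Total pieces = 45/9 + 153/9 + 63/9 = 5 + 17 + 7 = 29.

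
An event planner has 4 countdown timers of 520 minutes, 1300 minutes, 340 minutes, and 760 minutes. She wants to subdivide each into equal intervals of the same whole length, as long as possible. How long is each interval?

The interval must divide each timer length; the longest such is the gcd.
520 = 2^3 × 5 × 13
1300 = 2^2 × 5^2 × 13
340 = 2^2 × 5 × 17
760 = 2^3 × 5 × 19
gcd(520, 1300, 340, 760) = 2^2 × 5 = 20.

20 minutes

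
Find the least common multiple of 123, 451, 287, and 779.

179949

123 = 3 × 41
451 = 11 × 41
287 = 7 × 41
779 = 19 × 41
LCM(123, 451, 287, 779) = 3 × 7 × 11 × 19 × 41 = 179949.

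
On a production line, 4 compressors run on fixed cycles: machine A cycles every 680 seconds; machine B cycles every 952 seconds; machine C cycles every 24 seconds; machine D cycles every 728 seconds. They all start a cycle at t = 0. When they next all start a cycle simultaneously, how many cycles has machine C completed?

They are all back at their starting positions together after one LCM of the periods.
680 = 2^3 × 5 × 17
952 = 2^3 × 7 × 17
24 = 2^3 × 3
728 = 2^3 × 7 × 13
LCM(680, 952, 24, 728) = 2^3 × 3 × 5 × 7 × 13 × 17 = 185640.
Cycles for period 24: 185640 / 24 = 7735.

7735 cycles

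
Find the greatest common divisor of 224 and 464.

224 = 2^5 × 7
464 = 2^4 × 29
gcd(224, 464) = 2^4 = 16.

16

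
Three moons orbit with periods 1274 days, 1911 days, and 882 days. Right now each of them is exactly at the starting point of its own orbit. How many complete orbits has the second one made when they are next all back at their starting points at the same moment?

6 orbits

The first common completion time is the LCM of the periods.
1274 = 2 × 7^2 × 13
1911 = 3 × 7^2 × 13
882 = 2 × 3^2 × 7^2
LCM(1274, 1911, 882) = 2 × 3^2 × 7^2 × 13 = 11466.
Orbits for period 1911: 11466 / 1911 = 6.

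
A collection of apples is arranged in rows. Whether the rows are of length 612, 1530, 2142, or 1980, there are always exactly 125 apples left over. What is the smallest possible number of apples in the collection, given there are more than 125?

235745

N − 125 must be a common multiple of 612, 1530, 2142, and 1980.
612 = 2^2 × 3^2 × 17
1530 = 2 × 3^2 × 5 × 17
2142 = 2 × 3^2 × 7 × 17
1980 = 2^2 × 3^2 × 5 × 11
LCM(612, 1530, 2142, 1980) = 2^2 × 3^2 × 5 × 7 × 11 × 17 = 235620.
Smallest N > 125 is LCM + 125 = 235620 + 125 = 235745.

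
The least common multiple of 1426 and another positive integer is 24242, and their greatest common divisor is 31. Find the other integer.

gcd × lcm = product of the two integers, so the other integer is (31 × 24242) / 1426 = 527.

527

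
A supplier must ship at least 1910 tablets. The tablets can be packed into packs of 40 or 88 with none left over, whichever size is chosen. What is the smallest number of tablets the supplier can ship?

2200

The number of tablets must be a common multiple of 40 and 88, so a multiple of their LCM.
40 = 2^3 × 5
88 = 2^3 × 11
LCM(40, 88) = 2^3 × 5 × 11 = 440.
Smallest multiple of 440 that is ≥ 1910: ⌈1910/440⌉ × 440 = 5 × 440 = 2200.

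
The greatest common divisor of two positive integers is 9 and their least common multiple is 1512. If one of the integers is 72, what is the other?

189

For two integers, gcd × lcm = product, so the other is (9 × 1512) / 72 = 13608 / 72 = 189.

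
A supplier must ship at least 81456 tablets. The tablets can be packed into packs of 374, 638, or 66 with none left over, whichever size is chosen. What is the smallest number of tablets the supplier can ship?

97614

The number of tablets must be a common multiple of 374, 638, and 66, so a multiple of their LCM.
374 = 2 × 11 × 17
638 = 2 × 11 × 29
66 = 2 × 3 × 11
LCM(374, 638, 66) = 2 × 3 × 11 × 17 × 29 = 32538.
Smallest multiple of 32538 that is ≥ 81456: ⌈81456/32538⌉ × 32538 = 3 × 32538 = 97614.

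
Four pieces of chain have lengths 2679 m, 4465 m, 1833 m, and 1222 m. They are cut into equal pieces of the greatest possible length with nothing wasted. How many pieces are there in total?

Piece length = gcd(2679, 4465, 1833, 1222).
2679 = 3 × 19 × 47
4465 = 5 × 19 × 47
1833 = 3 × 13 × 47
1222 = 2 × 13 × 47
gcd(2679, 4465, 1833, 1222) = 47.
Total pieces = 2679/47 + 4465/47 + 1833/47 + 1222/47 = 57 + 95 + 39 + 26 = 217.

217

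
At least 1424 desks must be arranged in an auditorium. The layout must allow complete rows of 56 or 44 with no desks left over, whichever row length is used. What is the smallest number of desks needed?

The number of desks must be a common multiple of 56 and 44, so a multiple of their LCM.
56 = 2^3 × 7
44 = 2^2 × 11
LCM(56, 44) = 2^3 × 7 × 11 = 616.
Smallest multiple of 616 that is ≥ 1424: ⌈1424/616⌉ × 616 = 3 × 616 = 1848.

1848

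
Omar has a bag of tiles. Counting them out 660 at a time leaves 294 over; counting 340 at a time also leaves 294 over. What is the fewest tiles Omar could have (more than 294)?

11514

N − 294 must be a common multiple of 660 and 340.
660 = 2^2 × 3 × 5 × 11
340 = 2^2 × 5 × 17
LCM(660, 340) = 2^2 × 3 × 5 × 11 × 17 = 11220.
Smallest N > 294 is LCM + 294 = 11220 + 294 = 11514.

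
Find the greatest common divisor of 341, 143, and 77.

11

341 = 11 × 31
143 = 11 × 13
77 = 7 × 11
gcd(341, 143, 77) = 11.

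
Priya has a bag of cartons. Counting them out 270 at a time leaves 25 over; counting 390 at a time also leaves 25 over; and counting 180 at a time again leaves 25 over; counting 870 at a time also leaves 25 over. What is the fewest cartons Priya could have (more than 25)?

203605

N − 25 must be a common multiple of 270, 390, 180, and 870.
270 = 2 × 3^3 × 5
390 = 2 × 3 × 5 × 13
180 = 2^2 × 3^2 × 5
870 = 2 × 3 × 5 × 29
LCM(270, 390, 180, 870) = 2^2 × 3^3 × 5 × 13 × 29 = 203580.
Smallest N > 25 is LCM + 25 = 203580 + 25 = 203605.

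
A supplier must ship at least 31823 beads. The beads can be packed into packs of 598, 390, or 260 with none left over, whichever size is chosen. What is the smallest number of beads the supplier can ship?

35880

The number of beads must be a common multiple of 598, 390, and 260, so a multiple of their LCM.
598 = 2 × 13 × 23
390 = 2 × 3 × 5 × 13
260 = 2^2 × 5 × 13
LCM(598, 390, 260) = 2^2 × 3 × 5 × 13 × 23 = 17940.
Smallest multiple of 17940 that is ≥ 31823: ⌈31823/17940⌉ × 17940 = 2 × 17940 = 35880.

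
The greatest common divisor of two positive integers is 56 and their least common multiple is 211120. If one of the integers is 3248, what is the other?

3640

For two integers, gcd × lcm = product, so the other is (56 × 211120) / 3248 = 11822720 / 3248 = 3640.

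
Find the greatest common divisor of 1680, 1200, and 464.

16

1680 = 2^4 × 3 × 5 × 7
1200 = 2^4 × 3 × 5^2
464 = 2^4 × 29
gcd(1680, 1200, 464) = 2^4 = 16.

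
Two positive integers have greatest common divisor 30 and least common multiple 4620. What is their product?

138600

For any two positive integers, gcd × lcm = product = 30 × 4620 = 138600.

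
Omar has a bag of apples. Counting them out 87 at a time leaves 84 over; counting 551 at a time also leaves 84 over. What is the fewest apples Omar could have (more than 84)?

N − 84 must be a common multiple of 87 and 551.
87 = 3 × 29
551 = 19 × 29
LCM(87, 551) = 3 × 19 × 29 = 1653.
Smallest N > 84 is LCM + 84 = 1653 + 84 = 1737.

1737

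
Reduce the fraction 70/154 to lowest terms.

70 = 2 × 5 × 7
154 = 2 × 7 × 11
gcd(70, 154) = 2 × 7 = 14.
Divide numerator and denominator by 14: 70/154 = 5/11.

5/11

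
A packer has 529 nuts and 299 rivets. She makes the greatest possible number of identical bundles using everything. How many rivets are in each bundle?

13

Number of bundles = gcd(529, 299).
529 = 23^2
299 = 13 × 23
gcd(529, 299) = 23.
rivets per bundle = 299 / 23 = 13.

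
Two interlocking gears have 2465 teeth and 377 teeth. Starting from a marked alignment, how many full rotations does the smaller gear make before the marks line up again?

The first common completion time is the LCM of the periods.
2465 = 5 × 17 × 29
377 = 13 × 29
LCM(2465, 377) = 5 × 13 × 17 × 29 = 32045.
Rotations for period 377: 32045 / 377 = 85.

85 rotations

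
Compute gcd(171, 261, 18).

9

171 = 3^2 × 19
261 = 3^2 × 29
18 = 2 × 3^2
gcd(171, 261, 18) = 3^2 = 9.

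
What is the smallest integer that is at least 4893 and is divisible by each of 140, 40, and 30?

5040

The integer must be a common multiple of 140, 40, and 30, so a multiple of their LCM.
140 = 2^2 × 5 × 7
40 = 2^3 × 5
30 = 2 × 3 × 5
LCM(140, 40, 30) = 2^3 × 3 × 5 × 7 = 840.
Smallest multiple of 840 that is ≥ 4893: ⌈4893/840⌉ × 840 = 6 × 840 = 5040.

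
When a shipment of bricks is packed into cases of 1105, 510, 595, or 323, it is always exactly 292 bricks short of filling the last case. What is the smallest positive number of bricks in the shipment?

Being 292 short of a full case of size k means N ≡ −292 (mod k), i.e. N + 292 is a multiple of each size.
1105 = 5 × 13 × 17
510 = 2 × 3 × 5 × 17
595 = 5 × 7 × 17
323 = 17 × 19
LCM(1105, 510, 595, 323) = 2 × 3 × 5 × 7 × 13 × 17 × 19 = 881790.
Smallest positive N is 881790 − 292 = 881498.

881498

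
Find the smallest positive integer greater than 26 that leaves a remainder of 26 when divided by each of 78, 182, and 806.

N − 26 must be a common multiple of 78, 182, and 806.
78 = 2 × 3 × 13
182 = 2 × 7 × 13
806 = 2 × 13 × 31
LCM(78, 182, 806) = 2 × 3 × 7 × 13 × 31 = 16926.
Smallest N > 26 is LCM + 26 = 16926 + 26 = 16952.

16952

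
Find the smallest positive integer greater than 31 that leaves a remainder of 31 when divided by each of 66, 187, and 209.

N − 31 must be a common multiple of 66, 187, and 209.
66 = 2 × 3 × 11
187 = 11 × 17
209 = 11 × 19
LCM(66, 187, 209) = 2 × 3 × 11 × 17 × 19 = 21318.
Smallest N > 31 is LCM + 31 = 21318 + 31 = 21349.

21349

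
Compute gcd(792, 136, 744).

8

792 = 2^3 × 3^2 × 11
136 = 2^3 × 17
744 = 2^3 × 3 × 31
gcd(792, 136, 744) = 2^3 = 8.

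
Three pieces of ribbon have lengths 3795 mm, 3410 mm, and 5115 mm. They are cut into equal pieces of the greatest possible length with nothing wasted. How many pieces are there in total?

Piece length = gcd(3795, 3410, 5115).
3795 = 3 × 5 × 11 × 23
3410 = 2 × 5 × 11 × 31
5115 = 3 × 5 × 11 × 31
gcd(3795, 3410, 5115) = 5 × 11 = 55.
Total pieces = 3795/55 + 3410/55 + 5115/55 = 69 + 62 + 93 = 224.

224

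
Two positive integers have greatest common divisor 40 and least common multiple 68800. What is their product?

2752000

For any two positive integers, gcd × lcm = product = 40 × 68800 = 2752000.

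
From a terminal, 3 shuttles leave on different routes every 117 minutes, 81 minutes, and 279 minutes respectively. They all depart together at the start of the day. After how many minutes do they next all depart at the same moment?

The first simultaneous occurrence is after LCM of the individual periods.
117 = 3^2 × 13
81 = 3^4
279 = 3^2 × 31
LCM(117, 81, 279) = 3^4 × 13 × 31 = 32643.

32643 minutes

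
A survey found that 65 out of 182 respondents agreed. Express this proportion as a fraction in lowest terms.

65 = 5 × 13
182 = 2 × 7 × 13
gcd(65, 182) = 13.
Divide numerator and denominator by 13: 65/182 = 5/14.

5/14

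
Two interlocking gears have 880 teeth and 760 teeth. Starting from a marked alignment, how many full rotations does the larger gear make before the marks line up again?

They are all back at their starting positions together after one LCM of the periods.
880 = 2^4 × 5 × 11
760 = 2^3 × 5 × 19
LCM(880, 760) = 2^4 × 5 × 11 × 19 = 16720.
Rotations for period 880: 16720 / 880 = 19.

19 rotations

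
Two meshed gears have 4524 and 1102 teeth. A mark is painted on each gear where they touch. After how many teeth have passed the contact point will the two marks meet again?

The first simultaneous occurrence is after LCM of the individual periods.
4524 = 2^2 × 3 × 13 × 29
1102 = 2 × 19 × 29
LCM(4524, 1102) = 2^2 × 3 × 13 × 19 × 29 = 85956.

85956 teeth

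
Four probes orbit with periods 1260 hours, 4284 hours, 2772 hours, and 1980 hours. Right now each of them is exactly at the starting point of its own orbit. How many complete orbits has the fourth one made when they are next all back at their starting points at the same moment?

All finish a whole number of cycles simultaneously at t = LCM of the periods.
1260 = 2^2 × 3^2 × 5 × 7
4284 = 2^2 × 3^2 × 7 × 17
2772 = 2^2 × 3^2 × 7 × 11
1980 = 2^2 × 3^2 × 5 × 11
LCM(1260, 4284, 2772, 1980) = 2^2 × 3^2 × 5 × 7 × 11 × 17 = 235620.
Orbits for period 1980: 235620 / 1980 = 119.

119 orbits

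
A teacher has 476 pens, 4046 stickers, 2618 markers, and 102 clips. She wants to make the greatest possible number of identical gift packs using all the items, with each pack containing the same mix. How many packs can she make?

The pack count must divide each quantity, so the greatest is gcd(476, 4046, 2618, 102).
476 = 2^2 × 7 × 17
4046 = 2 × 7 × 17^2
2618 = 2 × 7 × 11 × 17
102 = 2 × 3 × 17
gcd(476, 4046, 2618, 102) = 2 × 17 = 34.

34 packs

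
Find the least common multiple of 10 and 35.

70

10 = 2 × 5
35 = 5 × 7
LCM(10, 35) = 2 × 5 × 7 = 70.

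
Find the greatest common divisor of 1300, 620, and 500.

20

1300 = 2^2 × 5^2 × 13
620 = 2^2 × 5 × 31
500 = 2^2 × 5^3
gcd(1300, 620, 500) = 2^2 × 5 = 20.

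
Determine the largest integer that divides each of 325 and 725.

25

325 = 5^2 × 13
725 = 5^2 × 29
gcd(325, 725) = 5^2 = 25.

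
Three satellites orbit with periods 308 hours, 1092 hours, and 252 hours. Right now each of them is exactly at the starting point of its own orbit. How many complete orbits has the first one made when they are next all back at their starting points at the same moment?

The first common completion time is the LCM of the periods.
308 = 2^2 × 7 × 11
1092 = 2^2 × 3 × 7 × 13
252 = 2^2 × 3^2 × 7
LCM(308, 1092, 252) = 2^2 × 3^2 × 7 × 11 × 13 = 36036.
Orbits for period 308: 36036 / 308 = 117.

117 orbits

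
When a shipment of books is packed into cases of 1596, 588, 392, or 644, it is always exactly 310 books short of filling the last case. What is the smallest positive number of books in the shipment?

513602

Being 310 short of a full case of size k means N ≡ −310 (mod k), i.e. N + 310 is a multiple of each size.
1596 = 2^2 × 3 × 7 × 19
588 = 2^2 × 3 × 7^2
392 = 2^3 × 7^2
644 = 2^2 × 7 × 23
LCM(1596, 588, 392, 644) = 2^3 × 3 × 7^2 × 19 × 23 = 513912.
Smallest positive N is 513912 − 310 = 513602.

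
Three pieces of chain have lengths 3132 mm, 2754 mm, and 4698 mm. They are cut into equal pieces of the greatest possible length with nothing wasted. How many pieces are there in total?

196

Piece length = gcd(3132, 2754, 4698).
3132 = 2^2 × 3^3 × 29
2754 = 2 × 3^4 × 17
4698 = 2 × 3^4 × 29
gcd(3132, 2754, 4698) = 2 × 3^3 = 54.
Total pieces = 3132/54 + 2754/54 + 4698/54 = 58 + 51 + 87 = 196.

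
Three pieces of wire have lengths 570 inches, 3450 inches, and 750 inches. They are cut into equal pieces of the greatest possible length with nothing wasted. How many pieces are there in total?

Piece length = gcd(570, 3450, 750).
570 = 2 × 3 × 5 × 19
3450 = 2 × 3 × 5^2 × 23
750 = 2 × 3 × 5^3
gcd(570, 3450, 750) = 2 × 3 × 5 = 30.
Total pieces = 570/30 + 3450/30 + 750/30 = 19 + 115 + 25 = 159.

159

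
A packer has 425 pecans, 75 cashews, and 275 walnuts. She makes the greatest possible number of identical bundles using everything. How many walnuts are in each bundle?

Number of bundles = gcd(425, 75, 275).
425 = 5^2 × 17
75 = 3 × 5^2
275 = 5^2 × 11
gcd(425, 75, 275) = 5^2 = 25.
walnuts per bundle = 275 / 25 = 11.

11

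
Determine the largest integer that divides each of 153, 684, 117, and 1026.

153 = 3^2 × 17
684 = 2^2 × 3^2 × 19
117 = 3^2 × 13
1026 = 2 × 3^3 × 19
gcd(153, 684, 117, 1026) = 3^2 = 9.

9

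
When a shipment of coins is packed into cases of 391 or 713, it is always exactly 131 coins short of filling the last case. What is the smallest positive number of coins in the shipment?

11990

Being 131 short of a full case of size k means N ≡ −131 (mod k), i.e. N + 131 is a multiple of each size.
391 = 17 × 23
713 = 23 × 31
LCM(391, 713) = 17 × 23 × 31 = 12121.
Smallest positive N is 12121 − 131 = 11990.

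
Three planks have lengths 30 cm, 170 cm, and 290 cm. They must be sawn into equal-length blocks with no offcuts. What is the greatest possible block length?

10 cm

This is the greatest common divisor of 30, 170, and 290.
30 = 2 × 3 × 5
170 = 2 × 5 × 17
290 = 2 × 5 × 29
gcd(30, 170, 290) = 2 × 5 = 10.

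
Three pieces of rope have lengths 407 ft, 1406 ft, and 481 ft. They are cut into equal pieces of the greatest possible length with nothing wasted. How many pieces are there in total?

62

Piece length = gcd(407, 1406, 481).
407 = 11 × 37
1406 = 2 × 19 × 37
481 = 13 × 37
gcd(407, 1406, 481) = 37.
Total pieces = 407/37 + 1406/37 + 481/37 = 11 + 38 + 13 = 62.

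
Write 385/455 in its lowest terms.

11/13

385 = 5 × 7 × 11
455 = 5 × 7 × 13
gcd(385, 455) = 5 × 7 = 35.
Divide numerator and denominator by 35: 385/455 = 11/13.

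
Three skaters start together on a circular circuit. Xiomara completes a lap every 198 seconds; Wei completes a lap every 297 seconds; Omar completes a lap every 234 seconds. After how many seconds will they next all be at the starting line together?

The first simultaneous occurrence is after LCM of the individual periods.
198 = 2 × 3^2 × 11
297 = 3^3 × 11
234 = 2 × 3^2 × 13
LCM(198, 297, 234) = 2 × 3^3 × 11 × 13 = 7722.

7722 seconds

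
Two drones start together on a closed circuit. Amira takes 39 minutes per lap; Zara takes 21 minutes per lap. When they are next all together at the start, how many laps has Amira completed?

They are all back at their starting positions together after one LCM of the periods.
39 = 3 × 13
21 = 3 × 7
LCM(39, 21) = 3 × 7 × 13 = 273.
Laps for period 39: 273 / 39 = 7.

7 laps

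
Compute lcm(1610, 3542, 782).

301070

1610 = 2 × 5 × 7 × 23
3542 = 2 × 7 × 11 × 23
782 = 2 × 17 × 23
LCM(1610, 3542, 782) = 2 × 5 × 7 × 11 × 17 × 23 = 301070.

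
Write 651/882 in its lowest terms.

651 = 3 × 7 × 31
882 = 2 × 3^2 × 7^2
gcd(651, 882) = 3 × 7 = 21.
Divide numerator and denominator by 21: 651/882 = 31/42.

31/42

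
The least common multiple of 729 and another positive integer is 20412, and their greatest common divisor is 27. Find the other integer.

gcd × lcm = product of the two integers, so the other integer is (27 × 20412) / 729 = 756.

756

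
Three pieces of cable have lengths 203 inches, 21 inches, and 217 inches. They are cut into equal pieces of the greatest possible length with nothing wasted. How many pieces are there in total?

Piece length = gcd(203, 21, 217).
203 = 7 × 29
21 = 3 × 7
217 = 7 × 31
gcd(203, 21, 217) = 7.
Total pieces = 203/7 + 21/7 + 217/7 = 29 + 3 + 31 = 63.

63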